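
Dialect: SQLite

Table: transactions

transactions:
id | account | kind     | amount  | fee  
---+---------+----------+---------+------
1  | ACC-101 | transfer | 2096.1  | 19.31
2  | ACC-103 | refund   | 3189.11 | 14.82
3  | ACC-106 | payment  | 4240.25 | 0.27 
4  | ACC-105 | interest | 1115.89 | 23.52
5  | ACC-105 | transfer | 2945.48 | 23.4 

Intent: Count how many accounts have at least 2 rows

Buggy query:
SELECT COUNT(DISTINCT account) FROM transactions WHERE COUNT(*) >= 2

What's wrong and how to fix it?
Bug: COUNT(*) cannot appear in WHERE; the per-group count doesn't exist yet

Fix: Use a subquery that GROUPs and filters with HAVING, then count its rows

Corrected query:
SELECT COUNT(*) FROM (SELECT account FROM transactions GROUP BY account HAVING COUNT(*) >= 2)

Result:
COUNT(*)
--------
1       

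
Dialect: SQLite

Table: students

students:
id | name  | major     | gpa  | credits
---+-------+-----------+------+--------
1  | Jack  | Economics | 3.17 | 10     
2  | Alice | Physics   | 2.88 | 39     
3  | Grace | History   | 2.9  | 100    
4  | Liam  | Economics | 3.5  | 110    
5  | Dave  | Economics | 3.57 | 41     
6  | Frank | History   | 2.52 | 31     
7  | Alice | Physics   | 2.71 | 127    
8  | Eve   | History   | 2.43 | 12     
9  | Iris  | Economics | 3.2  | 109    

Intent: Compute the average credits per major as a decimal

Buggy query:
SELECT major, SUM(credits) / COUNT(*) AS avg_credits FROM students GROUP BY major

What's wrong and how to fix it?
Bug: Both operands are integers, so '/' performs integer division and truncates

Fix: Cast one side to REAL so the division keeps the fractional part

Corrected query:
SELECT major, SUM(credits) * 1.0 / COUNT(*) AS avg_credits FROM students GROUP BY major

Result:
major     | avg_credits
----------+------------
Economics | 67.5       
History   | 47.666667  
Physics   | 83         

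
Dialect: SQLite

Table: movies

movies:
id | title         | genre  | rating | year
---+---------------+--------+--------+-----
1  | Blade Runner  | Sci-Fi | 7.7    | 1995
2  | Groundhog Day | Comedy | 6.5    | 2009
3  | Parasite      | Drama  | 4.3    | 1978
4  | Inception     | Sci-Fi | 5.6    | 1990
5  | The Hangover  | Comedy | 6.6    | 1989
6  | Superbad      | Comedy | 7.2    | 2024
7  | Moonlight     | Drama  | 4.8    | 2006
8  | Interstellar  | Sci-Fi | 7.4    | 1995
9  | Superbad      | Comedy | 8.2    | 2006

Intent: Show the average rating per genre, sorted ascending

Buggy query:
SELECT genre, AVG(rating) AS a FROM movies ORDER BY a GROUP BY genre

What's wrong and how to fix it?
Bug: ORDER BY appears before GROUP BY; SQL clause order requires GROUP BY first

Fix: Move ORDER BY to the end, after GROUP BY

Corrected query:
SELECT genre, AVG(rating) AS a FROM movies GROUP BY genre ORDER BY a

Result:
genre  | a    
-------+------
Drama  | 4.55 
Sci-Fi | 6.9  
Comedy | 7.125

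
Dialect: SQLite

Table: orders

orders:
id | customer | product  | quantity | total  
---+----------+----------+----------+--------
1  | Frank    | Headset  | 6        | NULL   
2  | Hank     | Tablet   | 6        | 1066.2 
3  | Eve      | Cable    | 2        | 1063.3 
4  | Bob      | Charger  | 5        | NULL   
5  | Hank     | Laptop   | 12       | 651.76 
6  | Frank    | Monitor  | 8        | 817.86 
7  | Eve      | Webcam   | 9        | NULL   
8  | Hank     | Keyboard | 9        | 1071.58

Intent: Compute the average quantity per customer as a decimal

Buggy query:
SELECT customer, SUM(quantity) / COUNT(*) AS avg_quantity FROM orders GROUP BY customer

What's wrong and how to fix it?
Bug: SUM(quantity) and COUNT(*) are both integers; the division truncates the fractional part

Fix: Cast one side to REAL so the division keeps the fractional part

Corrected query:
SELECT customer, SUM(quantity) * 1.0 / COUNT(*) AS avg_quantity FROM orders GROUP BY customer

Result:
customer | avg_quantity
---------+-------------
Bob      | 5           
Eve      | 5.5         
Frank    | 7           
Hank     | 9           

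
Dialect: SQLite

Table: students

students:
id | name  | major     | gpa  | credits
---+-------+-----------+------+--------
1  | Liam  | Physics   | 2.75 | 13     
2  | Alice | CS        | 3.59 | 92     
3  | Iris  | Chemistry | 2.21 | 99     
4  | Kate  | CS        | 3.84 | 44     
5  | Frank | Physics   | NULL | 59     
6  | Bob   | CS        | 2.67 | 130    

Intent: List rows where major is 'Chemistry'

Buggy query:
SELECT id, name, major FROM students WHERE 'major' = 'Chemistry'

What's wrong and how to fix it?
Bug: 'major' in single quotes is a string literal, not the column; the comparison is literal-vs-literal and never true

Fix: Reference the column as major without single quotes

Corrected query:
SELECT id, name, major FROM students WHERE major = 'Chemistry'

Result:
id | name | major    
---+------+----------
3  | Iris | Chemistry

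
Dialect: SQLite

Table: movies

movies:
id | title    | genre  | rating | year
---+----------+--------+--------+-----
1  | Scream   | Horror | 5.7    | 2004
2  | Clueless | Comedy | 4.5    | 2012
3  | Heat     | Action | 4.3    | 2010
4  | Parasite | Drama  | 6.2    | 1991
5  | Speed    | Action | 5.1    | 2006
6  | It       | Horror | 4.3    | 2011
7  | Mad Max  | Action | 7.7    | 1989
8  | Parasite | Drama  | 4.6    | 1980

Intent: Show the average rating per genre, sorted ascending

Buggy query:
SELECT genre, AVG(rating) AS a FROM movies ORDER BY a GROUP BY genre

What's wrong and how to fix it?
Bug: GROUP BY must precede ORDER BY

Fix: Move ORDER BY to the end, after GROUP BY

Corrected query:
SELECT genre, AVG(rating) AS a FROM movies GROUP BY genre ORDER BY a

Result:
genre  | a  
-------+----
Comedy | 4.5
Horror | 5  
Drama  | 5.4
Action | 5.7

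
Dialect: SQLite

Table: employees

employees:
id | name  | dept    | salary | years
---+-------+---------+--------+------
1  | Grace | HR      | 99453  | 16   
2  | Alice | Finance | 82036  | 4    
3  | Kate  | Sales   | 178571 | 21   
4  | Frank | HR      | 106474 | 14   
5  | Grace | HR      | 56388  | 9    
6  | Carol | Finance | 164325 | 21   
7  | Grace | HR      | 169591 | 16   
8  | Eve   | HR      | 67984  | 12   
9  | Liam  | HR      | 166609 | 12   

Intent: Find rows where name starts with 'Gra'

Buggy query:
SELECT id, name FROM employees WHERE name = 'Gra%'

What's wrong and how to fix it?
Bug: Wildcards only work with LIKE; '=' treats '%' as a literal character

Fix: Use LIKE for wildcard pattern matching

Corrected query:
SELECT id, name FROM employees WHERE name LIKE 'Gra%'

Result:
id | name 
---+------
1  | Grace
5  | Grace
7  | Grace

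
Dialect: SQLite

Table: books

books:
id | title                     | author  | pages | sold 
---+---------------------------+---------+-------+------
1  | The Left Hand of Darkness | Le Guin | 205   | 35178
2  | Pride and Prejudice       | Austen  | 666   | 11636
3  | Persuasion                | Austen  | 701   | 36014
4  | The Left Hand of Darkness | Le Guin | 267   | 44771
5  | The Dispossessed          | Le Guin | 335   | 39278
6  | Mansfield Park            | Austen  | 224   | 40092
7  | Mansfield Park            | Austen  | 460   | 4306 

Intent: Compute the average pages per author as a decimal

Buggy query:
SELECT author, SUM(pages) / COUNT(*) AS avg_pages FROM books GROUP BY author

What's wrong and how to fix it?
Bug: SUM(pages) and COUNT(*) are both integers; the division truncates the fractional part

Fix: Cast one side to REAL so the division keeps the fractional part

Corrected query:
SELECT author, SUM(pages) * 1.0 / COUNT(*) AS avg_pages FROM books GROUP BY author

Result:
author  | avg_pages
--------+----------
Austen  | 512.75   
Le Guin | 269      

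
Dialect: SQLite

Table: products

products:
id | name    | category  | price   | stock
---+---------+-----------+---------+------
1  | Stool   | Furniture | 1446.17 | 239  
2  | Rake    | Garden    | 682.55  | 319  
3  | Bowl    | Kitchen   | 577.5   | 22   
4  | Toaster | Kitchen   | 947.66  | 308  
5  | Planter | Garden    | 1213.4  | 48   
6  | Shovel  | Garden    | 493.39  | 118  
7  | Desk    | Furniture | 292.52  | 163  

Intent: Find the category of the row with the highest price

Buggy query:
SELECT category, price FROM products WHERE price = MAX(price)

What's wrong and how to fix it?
Bug: WHERE is evaluated per row; an aggregate over the whole table isn't defined there

Fix: Wrap MAX in a scalar subquery so WHERE compares against a single value

Corrected query:
SELECT category, price FROM products WHERE price = (SELECT MAX(price) FROM products)

Result:
category  | price  
----------+--------
Furniture | 1446.17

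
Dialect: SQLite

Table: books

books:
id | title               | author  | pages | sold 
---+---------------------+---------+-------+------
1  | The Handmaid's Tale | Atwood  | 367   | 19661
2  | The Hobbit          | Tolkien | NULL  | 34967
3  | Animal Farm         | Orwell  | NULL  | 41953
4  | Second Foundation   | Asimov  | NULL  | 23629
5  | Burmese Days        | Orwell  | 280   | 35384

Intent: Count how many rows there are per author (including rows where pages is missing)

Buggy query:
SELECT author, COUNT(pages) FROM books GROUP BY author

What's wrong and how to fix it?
Bug: COUNT(pages) skips NULLs, so groups with missing pages are undercounted

Fix: Replace COUNT(pages) with COUNT(*)

Corrected query:
SELECT author, COUNT(*) FROM books GROUP BY author

Result:
author  | COUNT(*)
--------+---------
Asimov  | 1       
Atwood  | 1       
Orwell  | 2       
Tolkien | 1       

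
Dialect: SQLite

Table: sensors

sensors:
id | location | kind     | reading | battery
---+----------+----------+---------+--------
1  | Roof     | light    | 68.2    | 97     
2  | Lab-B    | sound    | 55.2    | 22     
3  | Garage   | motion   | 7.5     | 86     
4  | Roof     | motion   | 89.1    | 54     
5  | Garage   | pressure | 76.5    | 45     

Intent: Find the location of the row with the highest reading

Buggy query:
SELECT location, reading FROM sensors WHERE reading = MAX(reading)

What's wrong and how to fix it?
Bug: WHERE is evaluated per row; an aggregate over the whole table isn't defined there

Fix: Use a subquery: WHERE reading = (SELECT MAX(reading) FROM sensors)

Corrected query:
SELECT location, reading FROM sensors WHERE reading = (SELECT MAX(reading) FROM sensors)

Result:
location | reading
---------+--------
Roof     | 89.1   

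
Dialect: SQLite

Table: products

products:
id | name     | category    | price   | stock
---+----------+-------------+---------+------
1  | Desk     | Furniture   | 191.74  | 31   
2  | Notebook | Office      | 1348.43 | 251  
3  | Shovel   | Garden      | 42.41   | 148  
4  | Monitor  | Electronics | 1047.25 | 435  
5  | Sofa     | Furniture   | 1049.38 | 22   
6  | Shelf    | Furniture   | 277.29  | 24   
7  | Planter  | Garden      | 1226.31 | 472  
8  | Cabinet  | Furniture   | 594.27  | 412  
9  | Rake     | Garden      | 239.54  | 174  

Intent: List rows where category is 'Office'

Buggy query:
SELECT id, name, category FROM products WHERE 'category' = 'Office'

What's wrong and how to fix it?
Bug: Single quotes denote string literals in SQL; the column name is being compared as a constant string

Fix: Reference the column as category without single quotes

Corrected query:
SELECT id, name, category FROM products WHERE category = 'Office'

Result:
id | name     | category
---+----------+---------
2  | Notebook | Office  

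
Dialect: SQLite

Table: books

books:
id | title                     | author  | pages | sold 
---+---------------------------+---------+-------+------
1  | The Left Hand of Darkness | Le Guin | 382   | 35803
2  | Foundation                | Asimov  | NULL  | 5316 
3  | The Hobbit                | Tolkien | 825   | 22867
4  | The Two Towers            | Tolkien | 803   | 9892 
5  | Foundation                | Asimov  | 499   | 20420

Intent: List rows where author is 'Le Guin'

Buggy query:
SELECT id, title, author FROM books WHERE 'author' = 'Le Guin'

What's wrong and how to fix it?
Bug: Single quotes denote string literals in SQL; the column name is being compared as a constant string

Fix: Remove the quotes around the column name (or use double quotes for an identifier)

Corrected query:
SELECT id, title, author FROM books WHERE author = 'Le Guin'

Result:
id | title                     | author 
---+---------------------------+--------
1  | The Left Hand of Darkness | Le Guin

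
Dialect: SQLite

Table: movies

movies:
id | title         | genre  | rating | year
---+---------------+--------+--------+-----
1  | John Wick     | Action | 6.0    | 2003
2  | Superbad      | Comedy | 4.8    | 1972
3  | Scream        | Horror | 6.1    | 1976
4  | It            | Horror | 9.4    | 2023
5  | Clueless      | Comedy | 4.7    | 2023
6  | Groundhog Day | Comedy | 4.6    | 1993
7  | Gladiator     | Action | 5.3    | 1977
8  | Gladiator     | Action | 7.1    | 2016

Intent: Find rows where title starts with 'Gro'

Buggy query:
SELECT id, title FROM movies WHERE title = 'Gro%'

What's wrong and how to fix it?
Bug: '=' compares the literal string including the % character; pattern matching needs LIKE

Fix: Use LIKE for wildcard pattern matching

Corrected query:
SELECT id, title FROM movies WHERE title LIKE 'Gro%'

Result:
id | title        
---+--------------
6  | Groundhog Day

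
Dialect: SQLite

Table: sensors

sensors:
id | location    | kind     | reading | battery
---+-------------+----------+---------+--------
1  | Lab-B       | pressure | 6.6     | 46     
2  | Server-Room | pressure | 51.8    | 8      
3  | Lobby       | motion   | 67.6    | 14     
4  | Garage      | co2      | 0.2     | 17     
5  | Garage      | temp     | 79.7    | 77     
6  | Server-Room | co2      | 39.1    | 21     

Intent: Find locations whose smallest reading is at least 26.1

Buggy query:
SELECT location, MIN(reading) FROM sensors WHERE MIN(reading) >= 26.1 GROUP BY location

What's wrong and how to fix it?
Bug: MIN() in WHERE is a misuse of aggregate

Fix: Replace WHERE with HAVING after the GROUP BY

Corrected query:
SELECT location, MIN(reading) FROM sensors GROUP BY location HAVING MIN(reading) >= 26.1

Result:
location    | MIN(reading)
------------+-------------
Lobby       | 67.6        
Server-Room | 39.1        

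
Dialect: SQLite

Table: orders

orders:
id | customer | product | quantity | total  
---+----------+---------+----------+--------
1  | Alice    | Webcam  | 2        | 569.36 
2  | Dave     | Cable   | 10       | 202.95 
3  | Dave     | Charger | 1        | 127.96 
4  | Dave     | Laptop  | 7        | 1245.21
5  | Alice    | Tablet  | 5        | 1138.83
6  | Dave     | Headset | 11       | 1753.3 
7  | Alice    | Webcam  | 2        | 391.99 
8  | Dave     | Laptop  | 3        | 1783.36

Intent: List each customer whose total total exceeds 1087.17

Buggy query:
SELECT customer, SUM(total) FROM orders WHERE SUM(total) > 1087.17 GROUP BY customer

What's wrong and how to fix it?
Bug: SUM(total) is an aggregate, but WHERE filters rows before aggregation

Fix: Move the aggregate condition to a HAVING clause

Corrected query:
SELECT customer, SUM(total) FROM orders GROUP BY customer HAVING SUM(total) > 1087.17

Result:
customer | SUM(total)
---------+-----------
Alice    | 2100.18   
Dave     | 5112.78   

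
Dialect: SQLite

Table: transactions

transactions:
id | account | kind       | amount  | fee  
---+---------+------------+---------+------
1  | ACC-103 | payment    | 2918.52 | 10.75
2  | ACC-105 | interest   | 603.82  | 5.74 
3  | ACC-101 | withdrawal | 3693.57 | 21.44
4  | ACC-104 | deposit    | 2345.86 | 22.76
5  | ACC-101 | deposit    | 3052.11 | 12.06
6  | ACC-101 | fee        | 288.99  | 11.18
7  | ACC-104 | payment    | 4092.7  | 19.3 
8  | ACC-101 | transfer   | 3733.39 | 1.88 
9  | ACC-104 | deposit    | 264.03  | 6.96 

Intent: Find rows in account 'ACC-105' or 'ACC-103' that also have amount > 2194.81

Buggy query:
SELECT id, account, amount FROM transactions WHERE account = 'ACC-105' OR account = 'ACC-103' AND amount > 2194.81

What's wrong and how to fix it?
Bug: Without parentheses, AND is evaluated before OR, so the amount filter only applies to the 'ACC-103' branch

Fix: Add parentheses around the OR so the AND applies to both alternatives

Corrected query:
SELECT id, account, amount FROM transactions WHERE (account = 'ACC-105' OR account = 'ACC-103') AND amount > 2194.81

Result:
id | account | amount 
---+---------+--------
1  | ACC-103 | 2918.52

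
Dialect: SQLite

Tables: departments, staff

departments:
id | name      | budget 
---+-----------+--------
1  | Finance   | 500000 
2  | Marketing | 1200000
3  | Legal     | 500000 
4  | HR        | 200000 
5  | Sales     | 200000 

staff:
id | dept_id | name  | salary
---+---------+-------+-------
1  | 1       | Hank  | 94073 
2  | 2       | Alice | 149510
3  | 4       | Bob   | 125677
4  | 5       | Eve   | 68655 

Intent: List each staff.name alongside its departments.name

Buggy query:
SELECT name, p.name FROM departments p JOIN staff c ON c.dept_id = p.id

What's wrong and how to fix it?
Bug: Both tables have a 'name' column; the unqualified reference is ambiguous

Fix: Prefix ambiguous columns with the table alias

Corrected query:
SELECT c.name, p.name FROM departments p JOIN staff c ON c.dept_id = p.id

Result:
name  | name     
------+----------
Hank  | Finance  
Alice | Marketing
Bob   | HR       
Eve   | Sales    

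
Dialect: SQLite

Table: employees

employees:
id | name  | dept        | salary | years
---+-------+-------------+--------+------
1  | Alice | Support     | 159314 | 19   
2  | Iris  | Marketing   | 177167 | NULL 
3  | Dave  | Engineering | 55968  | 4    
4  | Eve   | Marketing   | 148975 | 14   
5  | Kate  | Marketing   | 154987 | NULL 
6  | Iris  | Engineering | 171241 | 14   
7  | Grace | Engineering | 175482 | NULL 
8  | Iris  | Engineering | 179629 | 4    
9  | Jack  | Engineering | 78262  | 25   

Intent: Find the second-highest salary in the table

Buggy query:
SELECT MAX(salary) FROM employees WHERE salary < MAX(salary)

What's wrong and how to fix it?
Bug: The inner MAX is an aggregate inside WHERE, which is not allowed

Fix: Put the inner MAX in a scalar subquery

Corrected query:
SELECT MAX(salary) FROM employees WHERE salary < (SELECT MAX(salary) FROM employees)

Result:
MAX(salary)
-----------
177167     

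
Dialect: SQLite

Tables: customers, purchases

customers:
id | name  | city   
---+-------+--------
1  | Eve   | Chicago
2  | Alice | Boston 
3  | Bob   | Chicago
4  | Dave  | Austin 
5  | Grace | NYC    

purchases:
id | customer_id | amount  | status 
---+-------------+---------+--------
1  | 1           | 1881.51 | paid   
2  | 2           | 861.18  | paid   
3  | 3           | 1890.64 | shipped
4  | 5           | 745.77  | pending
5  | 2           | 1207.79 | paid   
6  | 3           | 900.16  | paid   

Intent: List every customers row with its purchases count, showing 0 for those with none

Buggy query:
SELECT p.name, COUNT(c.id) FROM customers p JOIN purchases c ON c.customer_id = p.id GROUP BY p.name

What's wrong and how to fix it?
Bug: INNER JOIN drops customers rows that have no matching purchases rows

Fix: Use LEFT JOIN so parents without children still appear (COUNT(c.id) gives 0)

Corrected query:
SELECT p.name, COUNT(c.id) FROM customers p LEFT JOIN purchases c ON c.customer_id = p.id GROUP BY p.name

Result:
name  | COUNT(c.id)
------+------------
Alice | 2          
Bob   | 2          
Dave  | 0          
Eve   | 1          
Grace | 1          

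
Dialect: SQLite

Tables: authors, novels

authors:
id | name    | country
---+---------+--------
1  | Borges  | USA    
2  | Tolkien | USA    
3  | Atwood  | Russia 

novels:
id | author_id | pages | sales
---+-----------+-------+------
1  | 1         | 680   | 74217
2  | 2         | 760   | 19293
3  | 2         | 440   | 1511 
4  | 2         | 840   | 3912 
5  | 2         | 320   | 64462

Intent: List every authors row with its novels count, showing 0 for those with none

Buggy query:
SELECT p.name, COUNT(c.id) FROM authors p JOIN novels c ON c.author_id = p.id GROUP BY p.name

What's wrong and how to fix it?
Bug: An inner join excludes parents with zero children

Fix: Use LEFT JOIN so parents without children still appear (COUNT(c.id) gives 0)

Corrected query:
SELECT p.name, COUNT(c.id) FROM authors p LEFT JOIN novels c ON c.author_id = p.id GROUP BY p.name

Result:
name    | COUNT(c.id)
--------+------------
Atwood  | 0          
Borges  | 1          
Tolkien | 4          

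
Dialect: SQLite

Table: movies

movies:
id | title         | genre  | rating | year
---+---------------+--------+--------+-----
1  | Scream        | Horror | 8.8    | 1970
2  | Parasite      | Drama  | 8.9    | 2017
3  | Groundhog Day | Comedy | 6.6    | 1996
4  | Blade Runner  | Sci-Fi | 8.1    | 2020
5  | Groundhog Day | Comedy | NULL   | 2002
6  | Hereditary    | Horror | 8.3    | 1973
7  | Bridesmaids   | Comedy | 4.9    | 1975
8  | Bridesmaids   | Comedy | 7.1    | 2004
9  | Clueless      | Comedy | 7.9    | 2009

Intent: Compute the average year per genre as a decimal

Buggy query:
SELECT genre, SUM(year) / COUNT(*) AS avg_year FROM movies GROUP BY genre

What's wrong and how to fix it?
Bug: Both operands are integers, so '/' performs integer division and truncates

Fix: Cast one side to REAL so the division keeps the fractional part

Corrected query:
SELECT genre, SUM(year) * 1.0 / COUNT(*) AS avg_year FROM movies GROUP BY genre

Result:
genre  | avg_year
-------+---------
Comedy | 1997.2  
Drama  | 2017    
Horror | 1971.5  
Sci-Fi | 2020    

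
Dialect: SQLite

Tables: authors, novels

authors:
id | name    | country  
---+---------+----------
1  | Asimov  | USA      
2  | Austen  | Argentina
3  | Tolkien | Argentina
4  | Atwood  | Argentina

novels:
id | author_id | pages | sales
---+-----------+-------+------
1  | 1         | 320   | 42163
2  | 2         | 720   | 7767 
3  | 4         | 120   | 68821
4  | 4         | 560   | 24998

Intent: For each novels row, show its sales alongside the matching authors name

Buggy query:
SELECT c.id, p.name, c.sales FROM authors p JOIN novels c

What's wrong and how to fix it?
Bug: Missing join condition: each novels row is matched to all authors rows instead of just its own

Fix: Specify the join condition linking the foreign key to the parent id

Corrected query:
SELECT c.id, p.name, c.sales FROM authors p JOIN novels c ON c.author_id = p.id

Result:
id | name   | sales
---+--------+------
1  | Asimov | 42163
2  | Austen | 7767 
3  | Atwood | 68821
4  | Atwood | 24998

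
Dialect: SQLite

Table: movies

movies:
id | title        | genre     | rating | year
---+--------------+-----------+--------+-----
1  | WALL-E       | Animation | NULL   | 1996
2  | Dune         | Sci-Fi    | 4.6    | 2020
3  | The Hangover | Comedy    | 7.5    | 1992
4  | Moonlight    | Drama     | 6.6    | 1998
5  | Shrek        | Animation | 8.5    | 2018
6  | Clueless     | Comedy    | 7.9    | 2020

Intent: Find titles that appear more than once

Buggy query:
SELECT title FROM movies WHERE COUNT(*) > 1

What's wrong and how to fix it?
Bug: COUNT(*) is an aggregate and cannot be used in WHERE

Fix: Group first, then use HAVING for the count condition

Corrected query:
SELECT title FROM movies GROUP BY title HAVING COUNT(*) > 1

Result:
(no rows)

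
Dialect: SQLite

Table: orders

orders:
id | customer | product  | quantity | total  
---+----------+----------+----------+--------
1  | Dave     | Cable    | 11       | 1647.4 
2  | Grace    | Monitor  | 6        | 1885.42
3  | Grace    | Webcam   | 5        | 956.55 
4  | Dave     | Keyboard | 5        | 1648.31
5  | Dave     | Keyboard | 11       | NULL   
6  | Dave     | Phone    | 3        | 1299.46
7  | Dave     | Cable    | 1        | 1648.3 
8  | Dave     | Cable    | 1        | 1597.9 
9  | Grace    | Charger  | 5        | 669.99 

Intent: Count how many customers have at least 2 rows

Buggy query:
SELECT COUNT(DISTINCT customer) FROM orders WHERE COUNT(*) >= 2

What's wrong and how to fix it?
Bug: WHERE filters individual rows, not groups, so a group-level COUNT is invalid there

Fix: Use a subquery that GROUPs and filters with HAVING, then count its rows

Corrected query:
SELECT COUNT(*) FROM (SELECT customer FROM orders GROUP BY customer HAVING COUNT(*) >= 2)

Result:
COUNT(*)
--------
2       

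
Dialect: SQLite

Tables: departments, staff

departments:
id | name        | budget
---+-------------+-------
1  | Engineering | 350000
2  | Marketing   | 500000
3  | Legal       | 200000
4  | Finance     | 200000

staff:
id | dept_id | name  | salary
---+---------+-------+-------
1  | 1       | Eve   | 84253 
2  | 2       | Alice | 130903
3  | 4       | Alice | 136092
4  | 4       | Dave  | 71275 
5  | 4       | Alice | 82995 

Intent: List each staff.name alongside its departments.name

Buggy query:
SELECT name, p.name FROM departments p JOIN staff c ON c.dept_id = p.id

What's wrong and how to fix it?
Bug: 'name' exists in both joined tables, so the database can't tell which one is meant

Fix: Prefix ambiguous columns with the table alias

Corrected query:
SELECT c.name, p.name FROM departments p JOIN staff c ON c.dept_id = p.id

Result:
name  | name       
------+------------
Eve   | Engineering
Alice | Marketing  
Alice | Finance    
Dave  | Finance    
Alice | Finance    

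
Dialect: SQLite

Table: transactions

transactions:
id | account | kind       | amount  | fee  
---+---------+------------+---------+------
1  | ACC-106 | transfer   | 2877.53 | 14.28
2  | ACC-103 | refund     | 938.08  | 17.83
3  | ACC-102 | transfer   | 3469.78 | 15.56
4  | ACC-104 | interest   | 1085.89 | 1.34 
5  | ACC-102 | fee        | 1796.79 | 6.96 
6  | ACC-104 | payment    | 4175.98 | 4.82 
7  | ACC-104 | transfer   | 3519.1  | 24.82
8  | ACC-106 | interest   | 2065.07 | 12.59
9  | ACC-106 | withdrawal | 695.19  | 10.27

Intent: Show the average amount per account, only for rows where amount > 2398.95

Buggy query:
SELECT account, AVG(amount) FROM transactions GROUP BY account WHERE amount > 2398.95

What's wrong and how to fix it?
Bug: WHERE cannot follow GROUP BY

Fix: Place WHERE between FROM and GROUP BY

Corrected query:
SELECT account, AVG(amount) FROM transactions WHERE amount > 2398.95 GROUP BY account

Result:
account | AVG(amount)
--------+------------
ACC-102 | 3469.78    
ACC-104 | 3847.54    
ACC-106 | 2877.53    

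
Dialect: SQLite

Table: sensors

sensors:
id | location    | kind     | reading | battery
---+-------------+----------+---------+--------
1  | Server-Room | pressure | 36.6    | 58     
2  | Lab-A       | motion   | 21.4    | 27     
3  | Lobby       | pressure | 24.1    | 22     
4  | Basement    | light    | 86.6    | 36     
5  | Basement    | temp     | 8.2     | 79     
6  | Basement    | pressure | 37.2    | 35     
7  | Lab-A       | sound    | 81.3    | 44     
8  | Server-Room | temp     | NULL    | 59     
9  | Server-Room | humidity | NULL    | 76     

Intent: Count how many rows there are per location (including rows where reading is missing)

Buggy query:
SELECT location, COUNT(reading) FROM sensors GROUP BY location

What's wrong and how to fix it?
Bug: COUNT(column) counts non-NULL values only; rows with NULL reading aren't counted

Fix: Use COUNT(*) to count all rows regardless of NULL

Corrected query:
SELECT location, COUNT(*) FROM sensors GROUP BY location

Result:
location    | COUNT(*)
------------+---------
Basement    | 3       
Lab-A       | 2       
Lobby       | 1       
Server-Room | 3       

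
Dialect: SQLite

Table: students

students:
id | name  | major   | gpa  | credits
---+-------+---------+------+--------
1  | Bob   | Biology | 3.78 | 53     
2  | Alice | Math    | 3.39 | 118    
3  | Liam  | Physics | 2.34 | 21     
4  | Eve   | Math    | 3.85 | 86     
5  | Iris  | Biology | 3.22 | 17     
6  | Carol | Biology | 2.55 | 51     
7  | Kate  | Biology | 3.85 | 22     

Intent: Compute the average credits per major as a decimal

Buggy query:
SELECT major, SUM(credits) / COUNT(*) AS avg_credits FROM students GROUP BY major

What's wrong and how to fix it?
Bug: SUM(credits) and COUNT(*) are both integers; the division truncates the fractional part

Fix: Multiply by 1.0 (or CAST to REAL) to force floating-point division

Corrected query:
SELECT major, SUM(credits) * 1.0 / COUNT(*) AS avg_credits FROM students GROUP BY major

Result:
major   | avg_credits
--------+------------
Biology | 35.75      
Math    | 102        
Physics | 21         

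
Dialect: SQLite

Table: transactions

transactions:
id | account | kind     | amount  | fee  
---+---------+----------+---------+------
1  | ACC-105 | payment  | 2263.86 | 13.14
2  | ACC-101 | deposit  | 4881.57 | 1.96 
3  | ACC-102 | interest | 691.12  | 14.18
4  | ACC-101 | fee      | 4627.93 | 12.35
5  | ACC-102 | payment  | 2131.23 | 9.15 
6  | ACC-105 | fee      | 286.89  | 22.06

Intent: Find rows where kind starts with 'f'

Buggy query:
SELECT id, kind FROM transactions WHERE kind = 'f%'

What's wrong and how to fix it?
Bug: Wildcards only work with LIKE; '=' treats '%' as a literal character

Fix: Use LIKE for wildcard pattern matching

Corrected query:
SELECT id, kind FROM transactions WHERE kind LIKE 'f%'

Result:
id | kind
---+-----
4  | fee 
6  | fee 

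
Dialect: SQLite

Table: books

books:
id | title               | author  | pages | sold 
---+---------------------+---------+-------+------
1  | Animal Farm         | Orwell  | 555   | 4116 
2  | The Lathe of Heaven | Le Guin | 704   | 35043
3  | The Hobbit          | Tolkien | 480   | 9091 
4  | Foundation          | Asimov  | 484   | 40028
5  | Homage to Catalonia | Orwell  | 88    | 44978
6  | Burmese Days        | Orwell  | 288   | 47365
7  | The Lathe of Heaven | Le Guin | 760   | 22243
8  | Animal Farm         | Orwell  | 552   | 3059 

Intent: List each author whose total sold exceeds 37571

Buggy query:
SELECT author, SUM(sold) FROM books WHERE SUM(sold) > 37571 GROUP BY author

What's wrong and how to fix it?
Bug: WHERE runs before GROUP BY, so aggregates aren't available there

Fix: Move the aggregate condition to a HAVING clause

Corrected query:
SELECT author, SUM(sold) FROM books GROUP BY author HAVING SUM(sold) > 37571

Result:
author  | SUM(sold)
--------+----------
Asimov  | 40028    
Le Guin | 57286    
Orwell  | 99518    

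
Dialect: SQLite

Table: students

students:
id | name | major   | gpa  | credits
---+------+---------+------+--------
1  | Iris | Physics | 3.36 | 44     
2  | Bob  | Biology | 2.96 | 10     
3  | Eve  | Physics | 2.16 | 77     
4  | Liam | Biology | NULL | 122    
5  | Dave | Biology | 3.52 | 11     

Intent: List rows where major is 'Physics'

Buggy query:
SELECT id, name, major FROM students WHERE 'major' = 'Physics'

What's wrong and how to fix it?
Bug: 'major' in single quotes is a string literal, not the column; the comparison is literal-vs-literal and never true

Fix: Remove the quotes around the column name (or use double quotes for an identifier)

Corrected query:
SELECT id, name, major FROM students WHERE major = 'Physics'

Result:
id | name | major  
---+------+--------
1  | Iris | Physics
3  | Eve  | Physics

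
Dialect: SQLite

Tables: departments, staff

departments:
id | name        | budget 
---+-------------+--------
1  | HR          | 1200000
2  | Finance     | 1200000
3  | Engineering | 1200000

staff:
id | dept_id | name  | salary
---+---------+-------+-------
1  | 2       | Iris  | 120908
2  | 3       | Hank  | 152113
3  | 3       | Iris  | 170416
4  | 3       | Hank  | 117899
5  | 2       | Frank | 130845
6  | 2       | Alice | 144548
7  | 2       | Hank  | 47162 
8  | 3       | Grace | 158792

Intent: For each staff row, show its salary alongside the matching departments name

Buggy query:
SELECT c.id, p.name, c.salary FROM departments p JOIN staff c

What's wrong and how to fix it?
Bug: Missing join condition: each staff row is matched to all departments rows instead of just its own

Fix: Specify the join condition linking the foreign key to the parent id

Corrected query:
SELECT c.id, p.name, c.salary FROM departments p JOIN staff c ON c.dept_id = p.id

Result:
id | name        | salary
---+-------------+-------
1  | Finance     | 120908
2  | Engineering | 152113
3  | Engineering | 170416
4  | Engineering | 117899
5  | Finance     | 130845
6  | Finance     | 144548
7  | Finance     | 47162 
8  | Engineering | 158792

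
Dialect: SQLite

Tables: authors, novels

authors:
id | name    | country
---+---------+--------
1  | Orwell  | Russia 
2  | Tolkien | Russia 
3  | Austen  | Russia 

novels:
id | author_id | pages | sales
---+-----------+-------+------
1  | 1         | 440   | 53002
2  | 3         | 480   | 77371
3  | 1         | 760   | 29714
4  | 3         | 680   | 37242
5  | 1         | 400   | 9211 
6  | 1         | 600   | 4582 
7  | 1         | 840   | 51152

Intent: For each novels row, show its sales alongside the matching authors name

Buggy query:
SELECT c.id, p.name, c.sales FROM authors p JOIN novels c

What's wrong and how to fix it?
Bug: Missing join condition: each novels row is matched to all authors rows instead of just its own

Fix: Add ON c.author_id = p.id to the JOIN

Corrected query:
SELECT c.id, p.name, c.sales FROM authors p JOIN novels c ON c.author_id = p.id

Result:
id | name   | sales
---+--------+------
1  | Orwell | 53002
2  | Austen | 77371
3  | Orwell | 29714
4  | Austen | 37242
5  | Orwell | 9211 
6  | Orwell | 4582 
7  | Orwell | 51152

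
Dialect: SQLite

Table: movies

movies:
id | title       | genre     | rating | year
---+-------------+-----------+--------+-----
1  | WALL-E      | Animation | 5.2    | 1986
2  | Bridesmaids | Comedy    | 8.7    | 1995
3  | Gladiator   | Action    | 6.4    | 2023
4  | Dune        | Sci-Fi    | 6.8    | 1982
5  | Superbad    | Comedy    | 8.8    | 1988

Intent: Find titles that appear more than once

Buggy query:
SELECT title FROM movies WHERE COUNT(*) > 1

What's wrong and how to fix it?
Bug: COUNT(*) is an aggregate and cannot be used in WHERE

Fix: GROUP BY title, then filter groups with HAVING COUNT(*) > 1

Corrected query:
SELECT title FROM movies GROUP BY title HAVING COUNT(*) > 1

Result:
(no rows)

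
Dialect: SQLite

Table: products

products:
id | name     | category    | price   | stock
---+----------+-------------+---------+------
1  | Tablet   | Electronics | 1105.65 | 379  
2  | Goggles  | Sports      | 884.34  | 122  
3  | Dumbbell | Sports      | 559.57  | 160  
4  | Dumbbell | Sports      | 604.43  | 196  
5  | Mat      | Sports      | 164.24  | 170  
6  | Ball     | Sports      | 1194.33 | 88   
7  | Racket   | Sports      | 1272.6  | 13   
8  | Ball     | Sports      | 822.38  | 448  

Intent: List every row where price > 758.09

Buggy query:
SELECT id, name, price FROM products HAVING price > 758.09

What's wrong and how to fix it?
Bug: This is a non-aggregate query (no GROUP BY, no aggregates), so in SQLite the HAVING clause is invalid here; a row-level condition belongs in WHERE

Fix: Use WHERE for row-level filtering

Corrected query:
SELECT id, name, price FROM products WHERE price > 758.09

Result:
id | name    | price  
---+---------+--------
1  | Tablet  | 1105.65
2  | Goggles | 884.34 
6  | Ball    | 1194.33
7  | Racket  | 1272.6 
8  | Ball    | 822.38 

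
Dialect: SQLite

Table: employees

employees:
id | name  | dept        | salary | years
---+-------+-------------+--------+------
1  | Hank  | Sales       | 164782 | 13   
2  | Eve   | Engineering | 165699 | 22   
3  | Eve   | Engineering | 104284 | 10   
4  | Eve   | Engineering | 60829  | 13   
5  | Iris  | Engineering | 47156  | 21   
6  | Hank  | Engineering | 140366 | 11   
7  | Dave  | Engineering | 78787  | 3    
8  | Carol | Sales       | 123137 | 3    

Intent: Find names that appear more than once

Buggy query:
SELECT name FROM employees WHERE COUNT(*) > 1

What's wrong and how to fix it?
Bug: WHERE can't reference COUNT(*); aggregates are computed after WHERE

Fix: GROUP BY name, then filter groups with HAVING COUNT(*) > 1

Corrected query:
SELECT name FROM employees GROUP BY name HAVING COUNT(*) > 1

Result:
name
----
Eve 
Hank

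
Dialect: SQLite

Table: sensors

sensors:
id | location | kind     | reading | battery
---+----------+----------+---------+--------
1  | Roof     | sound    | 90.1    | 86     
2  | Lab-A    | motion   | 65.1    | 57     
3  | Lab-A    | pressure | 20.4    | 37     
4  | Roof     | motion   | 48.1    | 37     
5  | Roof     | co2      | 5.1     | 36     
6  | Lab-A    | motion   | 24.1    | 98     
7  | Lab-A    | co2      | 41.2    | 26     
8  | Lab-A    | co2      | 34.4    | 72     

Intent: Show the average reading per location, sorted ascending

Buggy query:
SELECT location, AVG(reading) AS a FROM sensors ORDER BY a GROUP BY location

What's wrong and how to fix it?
Bug: GROUP BY must precede ORDER BY

Fix: Reorder: SELECT … FROM … GROUP BY … ORDER BY …

Corrected query:
SELECT location, AVG(reading) AS a FROM sensors GROUP BY location ORDER BY a

Result:
location | a        
---------+----------
Lab-A    | 37.04    
Roof     | 47.766667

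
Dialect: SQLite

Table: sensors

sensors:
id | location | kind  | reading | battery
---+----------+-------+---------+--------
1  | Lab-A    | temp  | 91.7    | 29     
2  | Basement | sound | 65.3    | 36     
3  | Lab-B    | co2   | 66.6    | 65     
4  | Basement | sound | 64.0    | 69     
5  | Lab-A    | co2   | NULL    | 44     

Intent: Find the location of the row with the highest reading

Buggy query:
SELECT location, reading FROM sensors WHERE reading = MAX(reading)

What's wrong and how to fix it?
Bug: WHERE is evaluated per row; an aggregate over the whole table isn't defined there

Fix: Wrap MAX in a scalar subquery so WHERE compares against a single value

Corrected query:
SELECT location, reading FROM sensors WHERE reading = (SELECT MAX(reading) FROM sensors)

Result:
location | reading
---------+--------
Lab-A    | 91.7   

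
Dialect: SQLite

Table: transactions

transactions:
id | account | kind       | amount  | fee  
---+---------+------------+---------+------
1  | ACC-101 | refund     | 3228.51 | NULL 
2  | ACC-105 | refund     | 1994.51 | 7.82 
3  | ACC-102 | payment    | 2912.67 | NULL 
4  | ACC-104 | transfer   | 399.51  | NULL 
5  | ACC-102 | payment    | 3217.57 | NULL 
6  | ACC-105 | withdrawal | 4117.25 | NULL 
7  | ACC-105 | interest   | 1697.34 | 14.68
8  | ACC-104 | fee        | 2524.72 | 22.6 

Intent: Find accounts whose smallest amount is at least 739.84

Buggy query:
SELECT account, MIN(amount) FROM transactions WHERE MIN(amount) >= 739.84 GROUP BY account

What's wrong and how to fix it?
Bug: MIN() in WHERE is a misuse of aggregate

Fix: Use HAVING for the per-group MIN condition

Corrected query:
SELECT account, MIN(amount) FROM transactions GROUP BY account HAVING MIN(amount) >= 739.84

Result:
account | MIN(amount)
--------+------------
ACC-101 | 3228.51    
ACC-102 | 2912.67    
ACC-105 | 1697.34    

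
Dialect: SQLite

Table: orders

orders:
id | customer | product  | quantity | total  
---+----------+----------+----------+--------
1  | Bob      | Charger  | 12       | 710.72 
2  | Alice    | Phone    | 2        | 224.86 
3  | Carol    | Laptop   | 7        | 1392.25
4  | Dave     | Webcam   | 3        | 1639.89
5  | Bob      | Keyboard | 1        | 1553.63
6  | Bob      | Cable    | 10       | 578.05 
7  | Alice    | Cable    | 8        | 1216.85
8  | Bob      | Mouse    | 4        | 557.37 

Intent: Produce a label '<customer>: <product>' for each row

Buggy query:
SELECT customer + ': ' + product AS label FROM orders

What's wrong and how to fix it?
Bug: '+' is numeric addition; on text columns SQLite converts them to 0 instead of concatenating

Fix: Use the || operator for string concatenation

Corrected query:
SELECT customer || ': ' || product AS label FROM orders

Result:
label        
-------------
Bob: Charger 
Alice: Phone 
Carol: Laptop
Dave: Webcam 
Bob: Keyboard
Bob: Cable   
Alice: Cable 
Bob: Mouse   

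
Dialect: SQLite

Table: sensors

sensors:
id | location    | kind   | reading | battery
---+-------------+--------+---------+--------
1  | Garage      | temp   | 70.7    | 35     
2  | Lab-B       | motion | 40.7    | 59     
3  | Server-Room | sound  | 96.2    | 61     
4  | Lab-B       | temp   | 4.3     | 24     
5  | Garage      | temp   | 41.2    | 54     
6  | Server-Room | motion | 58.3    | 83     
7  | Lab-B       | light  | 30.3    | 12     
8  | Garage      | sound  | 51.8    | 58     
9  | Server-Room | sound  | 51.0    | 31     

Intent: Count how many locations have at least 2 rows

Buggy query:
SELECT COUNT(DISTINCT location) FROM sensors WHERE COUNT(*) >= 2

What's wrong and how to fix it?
Bug: COUNT(*) cannot appear in WHERE; the per-group count doesn't exist yet

Fix: Group first with HAVING COUNT(*) >= 2, then COUNT the resulting groups

Corrected query:
SELECT COUNT(*) FROM (SELECT location FROM sensors GROUP BY location HAVING COUNT(*) >= 2)

Result:
COUNT(*)
--------
3       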